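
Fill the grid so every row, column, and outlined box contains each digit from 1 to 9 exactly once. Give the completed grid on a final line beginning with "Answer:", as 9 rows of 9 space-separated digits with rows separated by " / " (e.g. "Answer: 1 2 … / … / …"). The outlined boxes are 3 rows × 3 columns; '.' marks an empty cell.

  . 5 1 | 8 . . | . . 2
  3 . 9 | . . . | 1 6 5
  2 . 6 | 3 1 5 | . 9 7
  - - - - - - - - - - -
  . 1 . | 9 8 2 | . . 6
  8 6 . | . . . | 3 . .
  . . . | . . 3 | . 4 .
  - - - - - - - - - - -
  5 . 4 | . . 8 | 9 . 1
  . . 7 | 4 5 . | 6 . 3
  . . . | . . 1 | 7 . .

Step 1. [r7c8∈{2}] r7c8 has the single candidate 2 ⇒ r7c8=2.
Step 2. [r9c3∈{2,3,8}] col 3 places 8 nowhere but r9c3 ⇒ r9c3=8.
Step 3. [r6c7∈{2,5,8}] across col 7, 2 lands solely at r6c7 ⇒ r6c7=2.
Step 4. [r1c7∈{4}] nothing but 4 survives at r1c7, so r1c7=4.
Step 5. [r1c1∈{7}] nothing but 7 survives at r1c1 ⇒ r1c1=7.
Step 6. [r8c6∈{9}] r8c6's peers cover all but 9 ⇒ r8c6=9.
Step 7. [r6c4∈{1,5,6,7}] 1 has one home in row 6: r6c4, so r6c4=1.
Step 8. [r6c5∈{6,7}] in row 6, 6 fits only at r6c5. So r6c5=6.
Step 9. [r4c7∈{5}] r4c7's peers cover all but 5, so r4c7=5.
Step 10. [r6c1∈{9}] nothing but 9 survives at r6c1, so r6c1=9.
Step 11. [r7c4∈{6,7}] 6 has one home in row 7: r7c4 ⇒ r7c4=6.
Step 12. [r9c4∈{2}] r9c4 has the single candidate 2, so r9c4=2.
Step 13. [r2c4∈{7}] r2c4 is down to just 7 ⇒ r2c4=7.
Step 14. [r5c6∈{4,7}] in col 6, 7 fits only at r5c6. So r5c6=7.
Step 15. [r9c5∈{3}] nothing but 3 survives at r9c5. So r9c5=3.
Step 16. [r3c2∈{4,8}] r3c2 is the only open cell in row 3 admitting 4 ⇒ r3c2=4.
Step 17. [r2c6∈{4}] nothing but 4 survives at r2c6. So r2c6=4.
Step 18. [r5c3∈{2,5}] r5c3 is the only open cell in row 5 admitting 2 ⇒ r5c3=2.
Step 19. [r7c2∈{3}] nothing but 3 survives at r7c2, so r7c2=3.
Step 20. [r8c8∈{8}] r8c8 is down to just 8. So r8c8=8.
Step 21. [r4c1∈{4}] r4c1 is down to just 4, so r4c1=4.
Step 22. [r8c1∈{1}] r8c1's peers cover all but 1 ⇒ r8c1=1.
Step 23. [r5c4∈{5}] nothing but 5 survives at r5c4. So r5c4=5.
Step 24. [r6c2∈{7}] r6c2's peers cover all but 7. So r6c2=7.
Step 25. [r3c7∈{8}] r3c7 has the single candidate 8 ⇒ r3c7=8.
Step 26. [r5c5∈{4}] r5c5 is down to just 4 ⇒ r5c5=4.
Step 27. [r5c9∈{9}] nothing but 9 survives at r5c9 ⇒ r5c9=9.
Step 28. [r6c3∈{5}] r6c3 has the single candidate 5 ⇒ r6c3=5.
Step 29. [r2c5∈{2}] only 2 remains possible at r2c5. So r2c5=2.
Step 30. [r1c5∈{9}] r1c5 is down to just 9. So r1c5=9.
Step 31. [r6c9∈{8}] only 8 remains possible at r6c9. So r6c9=8.
Step 32. [r2c2∈{8}] only 8 remains possible at r2c2, so r2c2=8.
Step 33. [r1c6∈{6}] r1c6 is down to just 6 ⇒ r1c6=6.
Step 34. [r9c8∈{5}] r9c8 has the single candidate 5. So r9c8=5.
Step 35. [r5c8∈{1}] r5c8 is down to just 1, so r5c8=1.
Step 36. [r8c2∈{2}] r8c2 has the single candidate 2, so r8c2=2.
Step 37. [r1c8∈{3}] r1c8's peers cover all but 3. So r1c8=3.
Step 38. [r4c8∈{7}] r4c8 has the single candidate 7, so r4c8=7.
Step 39. [r4c3∈{3}] only 3 remains possible at r4c3, so r4c3=3.
Step 40. [r7c5∈{7}] nothing but 7 survives at r7c5. So r7c5=7.
Step 41. [r9c9∈{4}] r9c9 is down to just 4, so r9c9=4.
Step 42. [r9c2∈{9}] r9c2 is down to just 9, so r9c2=9.
Step 43. [r9c1∈{6}] only 6 remains possible at r9c1 ⇒ r9c1=6.

Answer: 7 5 1 8 9 6 4 3 2 / 3 8 9 7 2 4 1 6 5 / 2 4 6 3 1 5 8 9 7 / 4 1 3 9 8 2 5 7 6 / 8 6 2 5 4 7 3 1 9 / 9 7 5 1 6 3 2 4 8 / 5 3 4 6 7 8 9 2 1 / 1 2 7 4 5 9 6 8 3 / 6 9 8 2 3 1 7 5 4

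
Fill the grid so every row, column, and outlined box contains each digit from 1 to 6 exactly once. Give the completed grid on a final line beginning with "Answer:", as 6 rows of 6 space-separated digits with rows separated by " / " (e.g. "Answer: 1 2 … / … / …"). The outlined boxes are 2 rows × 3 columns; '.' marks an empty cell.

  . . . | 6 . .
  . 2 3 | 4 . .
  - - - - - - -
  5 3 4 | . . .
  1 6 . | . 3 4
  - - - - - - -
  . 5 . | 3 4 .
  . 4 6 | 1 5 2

Step 1. [r2c5∈{1}] r2c5 has the single candidate 1. So r2c5=1.
Step 2. [r4c3∈{2}] r4c3's peers cover all but 2. So r4c3=2.
Step 3. [r3c5∈{2,6}] across col 5, 6 lands solely at r3c5. So r3c5=6.
Step 4. [r1c3∈{1,5}] 5 has one home in col 3: r1c3 ⇒ r1c3=5.
Step 5. [r3c4∈{2}] r3c4's peers cover all but 2, so r3c4=2.
Step 6. [r1c1∈{4}] r1c1 is down to just 4. So r1c1=4.
Step 7. [r6c1∈{3}] r6c1 has the single candidate 3, so r6c1=3.
Step 8. [r5c6∈{6}] r5c6 is down to just 6 ⇒ r5c6=6.
Step 9. [r2c1∈{6}] only 6 remains possible at r2c1, so r2c1=6.
Step 10. [r5c1∈{2}] nothing but 2 survives at r5c1. So r5c1=2.
Step 11. [r1c5∈{2}] r1c5's peers cover all but 2. So r1c5=2.
Step 12. [r1c2∈{1}] only 1 remains possible at r1c2, so r1c2=1.
Step 13. [r4c4∈{5}] r4c4's peers cover all but 5. So r4c4=5.
Step 14. [r5c3∈{1}] nothing but 1 survives at r5c3, so r5c3=1.
Step 15. [r3c6∈{1}] r3c6's peers cover all but 1 ⇒ r3c6=1.
Step 16. [r1c6∈{3}] nothing but 3 survives at r1c6. So r1c6=3.
Step 17. [r2c6∈{5}] r2c6's peers cover all but 5 ⇒ r2c6=5.

Answer: 4 1 5 6 2 3 / 6 2 3 4 1 5 / 5 3 4 2 6 1 / 1 6 2 5 3 4 / 2 5 1 3 4 6 / 3 4 6 1 5 2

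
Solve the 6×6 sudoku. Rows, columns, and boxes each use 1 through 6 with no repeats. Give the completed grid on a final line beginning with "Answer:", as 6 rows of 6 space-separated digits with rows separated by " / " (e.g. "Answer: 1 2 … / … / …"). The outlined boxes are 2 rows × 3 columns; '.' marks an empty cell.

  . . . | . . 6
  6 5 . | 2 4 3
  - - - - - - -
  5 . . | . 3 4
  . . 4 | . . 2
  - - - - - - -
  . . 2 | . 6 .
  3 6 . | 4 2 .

Step 1. [r4c1∈{1}] only 1 remains possible at r4c1. So r4c1=1.
Step 2. [r1c5∈{1,5}] col 5 places 1 nowhere but r1c5. So r1c5=1.
Step 3. [r5c2∈{1,4}] r5c2 is the only open cell in col 2 admitting 1 ⇒ r5c2=1.
Step 4. [r1c2∈{2,3,4}] in col 2, 4 fits only at r1c2. So r1c2=4.
Step 5. [r1c4∈{5}] nothing but 5 survives at r1c4 ⇒ r1c4=5.
Step 6. [r3c3∈{6}] only 6 remains possible at r3c3. So r3c3=6.
Step 7. [r6c6∈{1,5}] r6c6 is the only open cell in row 6 admitting 1 ⇒ r6c6=1.
Step 8. [r4c2∈{3}] r4c2's peers cover all but 3 ⇒ r4c2=3.
Step 9. [r3c4∈{1}] only 1 remains possible at r3c4. So r3c4=1.
Step 10. [r1c3∈{3}] r1c3's peers cover all but 3. So r1c3=3.
Step 11. [r4c4∈{6}] r4c4's peers cover all but 6, so r4c4=6.
Step 12. [r1c1∈{2}] r1c1 is down to just 2 ⇒ r1c1=2.
Step 13. [r6c3∈{5}] nothing but 5 survives at r6c3, so r6c3=5.
Step 14. [r5c6∈{5}] r5c6 has the single candidate 5. So r5c6=5.
Step 15. [r5c1∈{4}] nothing but 4 survives at r5c1, so r5c1=4.
Step 16. [r2c3∈{1}] r2c3's peers cover all but 1. So r2c3=1.
Step 17. [r4c5∈{5}] only 5 remains possible at r4c5, so r4c5=5.
Step 18. [r5c4∈{3}] r5c4 is down to just 3, so r5c4=3.
Step 19. [r3c2∈{2}] r3c2 is down to just 2, so r3c2=2.

Answer: 2 4 3 5 1 6 / 6 5 1 2 4 3 / 5 2 6 1 3 4 / 1 3 4 6 5 2 / 4 1 2 3 6 5 / 3 6 5 4 2 1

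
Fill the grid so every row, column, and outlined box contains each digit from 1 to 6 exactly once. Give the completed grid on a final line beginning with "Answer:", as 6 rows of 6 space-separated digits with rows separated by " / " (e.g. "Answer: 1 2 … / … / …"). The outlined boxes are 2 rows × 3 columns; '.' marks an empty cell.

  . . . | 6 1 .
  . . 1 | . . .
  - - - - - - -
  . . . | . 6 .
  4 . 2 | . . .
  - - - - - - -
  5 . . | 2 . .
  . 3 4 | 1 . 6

Step 1. [r2c5∈{2,3,4,5}] r2c5 is the only open cell in col 5 admitting 2, so r2c5=2.
Step 2. [r4c2∈{1,5,6}] across row 4, 6 lands solely at r4c2, so r4c2=6.
Step 3. [r3c6∈{1,2,3,4,5}] 2 has one home in row 3: r3c6 ⇒ r3c6=2.
Step 4. [r3c4∈{3,4,5}] row 3 places 4 nowhere but r3c4, so r3c4=4.
Step 5. [r1c2∈{2,4,5}] 2 has one home in col 2: r1c2 ⇒ r1c2=2.
Step 6. [r1c1∈{3}] only 3 remains possible at r1c1, so r1c1=3.
Step 7. [r1c3∈{5}] nothing but 5 survives at r1c3 ⇒ r1c3=5.
Step 8. [r1c6∈{4}] r1c6 has the single candidate 4. So r1c6=4.
Step 9. [r5c6∈{3}] r5c6 has the single candidate 3. So r5c6=3.
Step 10. [r2c4∈{3,5}] in row 2, 3 fits only at r2c4 ⇒ r2c4=3.
Step 11. [r4c4∈{5}] nothing but 5 survives at r4c4, so r4c4=5.
Step 12. [r3c2∈{1,5}] in row 3, 5 fits only at r3c2 ⇒ r3c2=5.
Step 13. [r4c5∈{3}] r4c5's peers cover all but 3. So r4c5=3.
Step 14. [r3c3∈{3}] r3c3 is down to just 3 ⇒ r3c3=3.
Step 15. [r4c6∈{1}] nothing but 1 survives at r4c6, so r4c6=1.
Step 16. [r2c1∈{6}] nothing but 6 survives at r2c1 ⇒ r2c1=6.
Step 17. [r6c1∈{2}] nothing but 2 survives at r6c1 ⇒ r6c1=2.
Step 18. [r6c5∈{5}] nothing but 5 survives at r6c5, so r6c5=5.
Step 19. [r2c6∈{5}] r2c6's peers cover all but 5. So r2c6=5.
Step 20. [r2c2∈{4}] r2c2 has the single candidate 4 ⇒ r2c2=4.
Step 21. [r5c5∈{4}] nothing but 4 survives at r5c5, so r5c5=4.
Step 22. [r5c2∈{1}] r5c2 is down to just 1. So r5c2=1.
Step 23. [r3c1∈{1}] nothing but 1 survives at r3c1, so r3c1=1.
Step 24. [r5c3∈{6}] r5c3 has the single candidate 6, so r5c3=6.

Answer: 3 2 5 6 1 4 / 6 4 1 3 2 5 / 1 5 3 4 6 2 / 4 6 2 5 3 1 / 5 1 6 2 4 3 / 2 3 4 1 5 6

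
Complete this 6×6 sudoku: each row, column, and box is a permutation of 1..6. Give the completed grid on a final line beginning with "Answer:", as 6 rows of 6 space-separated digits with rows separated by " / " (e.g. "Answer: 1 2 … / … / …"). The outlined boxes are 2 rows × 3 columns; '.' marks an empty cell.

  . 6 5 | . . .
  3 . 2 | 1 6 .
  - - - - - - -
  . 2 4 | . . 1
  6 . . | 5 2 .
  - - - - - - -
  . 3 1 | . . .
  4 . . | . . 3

Step 1. [r5c6∈{2,4,5,6}] col 6 places 6 nowhere but r5c6 ⇒ r5c6=6.
Step 2. [r1c6∈{2,4}] in col 6, 2 fits only at r1c6 ⇒ r1c6=2.
Step 3. [r5c1∈{2,5}] across col 1, 2 lands solely at r5c1, so r5c1=2.
Step 4. [r5c4∈{4}] r5c4 has the single candidate 4. So r5c4=4.
Step 5. [r1c5∈{3,4}] 4 has one home in row 1: r1c5, so r1c5=4.
Step 6. [r3c4∈{3,6}] r3c4 is the only open cell in row 3 admitting 6, so r3c4=6.
Step 7. [r5c5∈{5}] r5c5 is down to just 5, so r5c5=5.
Step 8. [r2c2∈{4}] r2c2's peers cover all but 4. So r2c2=4.
Step 9. [r6c3∈{6}] r6c3's peers cover all but 6 ⇒ r6c3=6.
Step 10. [r1c1∈{1}] r1c1 is down to just 1. So r1c1=1.
Step 11. [r1c4∈{3}] r1c4's peers cover all but 3 ⇒ r1c4=3.
Step 12. [r6c4∈{2}] r6c4 has the single candidate 2, so r6c4=2.
Step 13. [r4c3∈{3}] r4c3 has the single candidate 3 ⇒ r4c3=3.
Step 14. [r4c2∈{1}] nothing but 1 survives at r4c2 ⇒ r4c2=1.
Step 15. [r4c6∈{4}] r4c6's peers cover all but 4 ⇒ r4c6=4.
Step 16. [r6c2∈{5}] nothing but 5 survives at r6c2, so r6c2=5.
Step 17. [r3c1∈{5}] only 5 remains possible at r3c1, so r3c1=5.
Step 18. [r6c5∈{1}] r6c5 is down to just 1. So r6c5=1.
Step 19. [r2c6∈{5}] r2c6 is down to just 5, so r2c6=5.
Step 20. [r3c5∈{3}] nothing but 3 survives at r3c5. So r3c5=3.

Answer: 1 6 5 3 4 2 / 3 4 2 1 6 5 / 5 2 4 6 3 1 / 6 1 3 5 2 4 / 2 3 1 4 5 6 / 4 5 6 2 1 3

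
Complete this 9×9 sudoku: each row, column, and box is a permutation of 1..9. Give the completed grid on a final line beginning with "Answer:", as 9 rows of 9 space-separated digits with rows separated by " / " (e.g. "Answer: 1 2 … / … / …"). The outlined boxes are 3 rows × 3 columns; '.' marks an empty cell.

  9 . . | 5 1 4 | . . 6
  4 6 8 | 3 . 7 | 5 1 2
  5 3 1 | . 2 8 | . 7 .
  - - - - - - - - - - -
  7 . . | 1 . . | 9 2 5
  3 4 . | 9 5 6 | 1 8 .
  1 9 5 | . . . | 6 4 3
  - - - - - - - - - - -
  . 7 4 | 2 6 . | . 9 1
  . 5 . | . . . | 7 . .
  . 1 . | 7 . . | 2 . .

Step 1. [r4c6∈{3}] r4c6 has the single candidate 3 ⇒ r4c6=3.
Step 2. [r7c7∈{3,8}] row 7 places 3 nowhere but r7c7 ⇒ r7c7=3.
Step 3. [r8c4∈{4,8}] in col 4, 4 fits only at r8c4. So r8c4=4.
Step 4. [r8c8∈{6}] only 6 remains possible at r8c8. So r8c8=6.
Step 5. [r8c9∈{8}] nothing but 8 survives at r8c9, so r8c9=8.
Step 6. [r9c5∈{3,8,9}] r9c5 is the only open cell in box 8 admitting 8, so r9c5=8.
Step 7. [r9c3∈{3,6,9}] row 9 places 3 nowhere but r9c3, so r9c3=3.
Step 8. [r8c3∈{2,9}] in col 3, 9 fits only at r8c3. So r8c3=9.
Step 9. [r5c3∈{2}] r5c3's peers cover all but 2 ⇒ r5c3=2.
Step 10. [r9c8∈{5}] r9c8 is down to just 5, so r9c8=5.
Step 11. [r3c9∈{4,9}] in row 3, 9 fits only at r3c9 ⇒ r3c9=9.
Step 12. [r4c5∈{4}] nothing but 4 survives at r4c5 ⇒ r4c5=4.
Step 13. [r7c1∈{8}] nothing but 8 survives at r7c1. So r7c1=8.
Step 14. [r3c7∈{4}] r3c7 has the single candidate 4, so r3c7=4.
Step 15. [r7c6∈{5}] r7c6's peers cover all but 5. So r7c6=5.
Step 16. [r8c6∈{1}] r8c6 has the single candidate 1 ⇒ r8c6=1.
Step 17. [r1c7∈{8}] r1c7 is down to just 8, so r1c7=8.
Step 18. [r5c9∈{7}] only 7 remains possible at r5c9. So r5c9=7.
Step 19. [r6c6∈{2}] only 2 remains possible at r6c6. So r6c6=2.
Step 20. [r8c1∈{2}] r8c1's peers cover all but 2. So r8c1=2.
Step 21. [r9c1∈{6}] r9c1 is down to just 6, so r9c1=6.
Step 22. [r4c2∈{8}] only 8 remains possible at r4c2, so r4c2=8.
Step 23. [r1c8∈{3}] r1c8's peers cover all but 3 ⇒ r1c8=3.
Step 24. [r4c3∈{6}] r4c3 has the single candidate 6 ⇒ r4c3=6.
Step 25. [r9c9∈{4}] nothing but 4 survives at r9c9. So r9c9=4.
Step 26. [r6c4∈{8}] r6c4's peers cover all but 8. So r6c4=8.
Step 27. [r3c4∈{6}] r3c4 is down to just 6, so r3c4=6.
Step 28. [r1c3∈{7}] r1c3 is down to just 7, so r1c3=7.
Step 29. [r6c5∈{7}] r6c5 has the single candidate 7, so r6c5=7.
Step 30. [r9c6∈{9}] r9c6's peers cover all but 9, so r9c6=9.
Step 31. [r2c5∈{9}] r2c5 has the single candidate 9. So r2c5=9.
Step 32. [r1c2∈{2}] r1c2's peers cover all but 2 ⇒ r1c2=2.
Step 33. [r8c5∈{3}] nothing but 3 survives at r8c5. So r8c5=3.

Answer: 9 2 7 5 1 4 8 3 6 / 4 6 8 3 9 7 5 1 2 / 5 3 1 6 2 8 4 7 9 / 7 8 6 1 4 3 9 2 5 / 3 4 2 9 5 6 1 8 7 / 1 9 5 8 7 2 6 4 3 / 8 7 4 2 6 5 3 9 1 / 2 5 9 4 3 1 7 6 8 / 6 1 3 7 8 9 2 5 4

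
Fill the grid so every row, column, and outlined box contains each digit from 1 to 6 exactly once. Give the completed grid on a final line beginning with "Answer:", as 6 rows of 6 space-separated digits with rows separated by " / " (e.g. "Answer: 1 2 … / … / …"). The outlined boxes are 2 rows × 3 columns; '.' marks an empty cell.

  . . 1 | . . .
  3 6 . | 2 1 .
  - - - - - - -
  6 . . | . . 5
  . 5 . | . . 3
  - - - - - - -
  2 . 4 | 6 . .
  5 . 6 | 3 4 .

Step 1. [r1c1∈{4}] nothing but 4 survives at r1c1. So r1c1=4.
Step 2. [r3c2∈{1,2,3,4}] in col 2, 4 fits only at r3c2. So r3c2=4.
Step 3. [r6c2∈{1}] r6c2's peers cover all but 1 ⇒ r6c2=1.
Step 4. [r4c3∈{2}] only 2 remains possible at r4c3, so r4c3=2.
Step 5. [r1c5∈{3,5,6}] 3 has one home in row 1: r1c5, so r1c5=3.
Step 6. [r4c4∈{1,4}] across row 4, 4 lands solely at r4c4. So r4c4=4.
Step 7. [r3c3∈{3}] r3c3 is down to just 3 ⇒ r3c3=3.
Step 8. [r4c1∈{1}] only 1 remains possible at r4c1 ⇒ r4c1=1.
Step 9. [r1c2∈{2}] r1c2 is down to just 2, so r1c2=2.
Step 10. [r5c5∈{5}] r5c5 has the single candidate 5. So r5c5=5.
Step 11. [r1c4∈{5}] r1c4 has the single candidate 5, so r1c4=5.
Step 12. [r3c5∈{2}] r3c5's peers cover all but 2, so r3c5=2.
Step 13. [r6c6∈{2}] r6c6 is down to just 2 ⇒ r6c6=2.
Step 14. [r5c2∈{3}] r5c2's peers cover all but 3, so r5c2=3.
Step 15. [r5c6∈{1}] only 1 remains possible at r5c6. So r5c6=1.
Step 16. [r4c5∈{6}] nothing but 6 survives at r4c5. So r4c5=6.
Step 17. [r1c6∈{6}] r1c6 is down to just 6. So r1c6=6.
Step 18. [r2c6∈{4}] r2c6's peers cover all but 4 ⇒ r2c6=4.
Step 19. [r2c3∈{5}] r2c3 is down to just 5. So r2c3=5.
Step 20. [r3c4∈{1}] only 1 remains possible at r3c4, so r3c4=1.

Answer: 4 2 1 5 3 6 / 3 6 5 2 1 4 / 6 4 3 1 2 5 / 1 5 2 4 6 3 / 2 3 4 6 5 1 / 5 1 6 3 4 2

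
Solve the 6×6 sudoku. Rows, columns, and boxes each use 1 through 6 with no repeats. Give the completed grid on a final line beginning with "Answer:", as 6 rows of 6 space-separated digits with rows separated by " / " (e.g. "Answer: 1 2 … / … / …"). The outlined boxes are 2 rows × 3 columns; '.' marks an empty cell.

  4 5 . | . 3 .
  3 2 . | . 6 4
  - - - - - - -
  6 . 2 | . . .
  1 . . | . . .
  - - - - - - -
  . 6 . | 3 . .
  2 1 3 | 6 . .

Step 1. [r6c6∈{5}] r6c6 has the single candidate 5 ⇒ r6c6=5.
Step 2. [r4c3∈{4,5}] across box 3, 5 lands solely at r4c3, so r4c3=5.
Step 3. [r6c5∈{4}] r6c5 is down to just 4 ⇒ r6c5=4.
Step 4. [r4c5∈{2}] r4c5 is down to just 2 ⇒ r4c5=2.
Step 5. [r3c5∈{1,5}] col 5 places 5 nowhere but r3c5, so r3c5=5.
Step 6. [r1c4∈{1,2}] in col 4, 2 fits only at r1c4. So r1c4=2.
Step 7. [r1c6∈{1}] r1c6 has the single candidate 1. So r1c6=1.
Step 8. [r4c4∈{4}] r4c4 is down to just 4. So r4c4=4.
Step 9. [r3c6∈{3}] r3c6 has the single candidate 3 ⇒ r3c6=3.
Step 10. [r3c2∈{4}] r3c2 has the single candidate 4, so r3c2=4.
Step 11. [r5c5∈{1}] r5c5 has the single candidate 1, so r5c5=1.
Step 12. [r1c3∈{6}] r1c3 is down to just 6 ⇒ r1c3=6.
Step 13. [r5c1∈{5}] only 5 remains possible at r5c1. So r5c1=5.
Step 14. [r4c6∈{6}] r4c6's peers cover all but 6 ⇒ r4c6=6.
Step 15. [r5c3∈{4}] r5c3's peers cover all but 4. So r5c3=4.
Step 16. [r3c4∈{1}] nothing but 1 survives at r3c4, so r3c4=1.
Step 17. [r5c6∈{2}] only 2 remains possible at r5c6. So r5c6=2.
Step 18. [r4c2∈{3}] only 3 remains possible at r4c2, so r4c2=3.
Step 19. [r2c4∈{5}] r2c4 has the single candidate 5, so r2c4=5.
Step 20. [r2c3∈{1}] r2c3 has the single candidate 1 ⇒ r2c3=1.

Answer: 4 5 6 2 3 1 / 3 2 1 5 6 4 / 6 4 2 1 5 3 / 1 3 5 4 2 6 / 5 6 4 3 1 2 / 2 1 3 6 4 5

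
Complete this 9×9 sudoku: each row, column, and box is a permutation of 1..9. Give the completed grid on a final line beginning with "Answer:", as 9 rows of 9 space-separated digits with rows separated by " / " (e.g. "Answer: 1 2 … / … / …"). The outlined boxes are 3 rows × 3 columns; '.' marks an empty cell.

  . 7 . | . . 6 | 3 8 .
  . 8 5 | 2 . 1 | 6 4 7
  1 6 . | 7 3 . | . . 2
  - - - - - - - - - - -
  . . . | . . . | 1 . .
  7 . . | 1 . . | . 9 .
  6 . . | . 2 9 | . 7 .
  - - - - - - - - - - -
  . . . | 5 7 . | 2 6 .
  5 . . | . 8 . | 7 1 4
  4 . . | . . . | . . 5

Step 1. [r9c3∈{1,2,3,6,7,8,9}] across row 9, 7 lands solely at r9c3 ⇒ r9c3=7.
Step 2. [r1c5∈{4,5,9}] across row 1, 5 lands solely at r1c5, so r1c5=5.
Step 3. [r4c8∈{2,3,5}] 2 has one home in col 8: r4c8, so r4c8=2.
Step 4. [r8c3∈{2,3,6,9}] r8c3 is the only open cell in col 3 admitting 6, so r8c3=6.
Step 5. [r7c6∈{3,4}] r7c6 is the only open cell in row 7 admitting 4, so r7c6=4.
Step 6. [r3c3∈{4,9}] row 3 places 4 nowhere but r3c3 ⇒ r3c3=4.
Step 7. [r9c7∈{8,9}] 8 has one home in row 9: r9c7, so r9c7=8.
Step 8. [r7c9∈{3,9}] in box 9, 9 fits only at r7c9, so r7c9=9.
Step 9. [r9c5∈{1,6,9}] r9c5 is the only open cell in col 5 admitting 1. So r9c5=1.
Step 10. [r4c6∈{3,5,7,8}] row 4 places 7 nowhere but r4c6. So r4c6=7.
Step 11. [r4c2∈{3,4,5,9}] r4c2 is the only open cell in row 4 admitting 5, so r4c2=5.
Step 12. [r1c4∈{4,9}] in row 1, 4 fits only at r1c4 ⇒ r1c4=4.
Step 13. [r6c7∈{4,5}] 5 has one home in row 6: r6c7. So r6c7=5.
Step 14. [r9c8∈{3}] r9c8's peers cover all but 3. So r9c8=3.
Step 15. [r2c1∈{3,9}] 3 has one home in row 2: r2c1. So r2c1=3.
Step 16. [r6c2∈{1,3,4}] across row 6, 4 lands solely at r6c2. So r6c2=4.
Step 17. [r6c3∈{1,3,8}] r6c3 is the only open cell in row 6 admitting 1 ⇒ r6c3=1.
Step 18. [r9c6∈{2}] only 2 remains possible at r9c6, so r9c6=2.
Step 19. [r8c2∈{2,3,9}] r8c2 is the only open cell in row 8 admitting 2. So r8c2=2.
Step 20. [r5c2∈{3}] r5c2 has the single candidate 3. So r5c2=3.
Step 21. [r8c4∈{3,9}] r8c4 is the only open cell in row 8 admitting 9, so r8c4=9.
Step 22. [r4c5∈{4,6}] in row 4, 4 fits only at r4c5, so r4c5=4.
Step 23. [r5c5∈{6}] r5c5's peers cover all but 6. So r5c5=6.
Step 24. [r5c9∈{8}] only 8 remains possible at r5c9, so r5c9=8.
Step 25. [r6c9∈{3}] r6c9's peers cover all but 3 ⇒ r6c9=3.
Step 26. [r1c1∈{2,9}] across col 1, 2 lands solely at r1c1. So r1c1=2.
Step 27. [r4c1∈{8,9}] across col 1, 9 lands solely at r4c1 ⇒ r4c1=9.
Step 28. [r4c3∈{8}] only 8 remains possible at r4c3, so r4c3=8.
Step 29. [r3c7∈{9}] nothing but 9 survives at r3c7 ⇒ r3c7=9.
Step 30. [r5c6∈{5}] r5c6 is down to just 5 ⇒ r5c6=5.
Step 31. [r6c4∈{8}] r6c4 has the single candidate 8 ⇒ r6c4=8.
Step 32. [r4c9∈{6}] r4c9 has the single candidate 6 ⇒ r4c9=6.
Step 33. [r9c2∈{9}] r9c2 has the single candidate 9, so r9c2=9.
Step 34. [r7c2∈{1}] r7c2 is down to just 1 ⇒ r7c2=1.
Step 35. [r4c4∈{3}] r4c4's peers cover all but 3 ⇒ r4c4=3.
Step 36. [r5c7∈{4}] r5c7's peers cover all but 4 ⇒ r5c7=4.
Step 37. [r8c6∈{3}] r8c6 is down to just 3 ⇒ r8c6=3.
Step 38. [r3c8∈{5}] r3c8 is down to just 5, so r3c8=5.
Step 39. [r5c3∈{2}] r5c3 is down to just 2 ⇒ r5c3=2.
Step 40. [r3c6∈{8}] r3c6 is down to just 8. So r3c6=8.
Step 41. [r1c9∈{1}] nothing but 1 survives at r1c9, so r1c9=1.
Step 42. [r9c4∈{6}] r9c4 has the single candidate 6. So r9c4=6.
Step 43. [r1c3∈{9}] only 9 remains possible at r1c3, so r1c3=9.
Step 44. [r2c5∈{9}] r2c5 has the single candidate 9, so r2c5=9.
Step 45. [r7c1∈{8}] only 8 remains possible at r7c1 ⇒ r7c1=8.
Step 46. [r7c3∈{3}] r7c3 has the single candidate 3 ⇒ r7c3=3.

Answer: 2 7 9 4 5 6 3 8 1 / 3 8 5 2 9 1 6 4 7 / 1 6 4 7 3 8 9 5 2 / 9 5 8 3 4 7 1 2 6 / 7 3 2 1 6 5 4 9 8 / 6 4 1 8 2 9 5 7 3 / 8 1 3 5 7 4 2 6 9 / 5 2 6 9 8 3 7 1 4 / 4 9 7 6 1 2 8 3 5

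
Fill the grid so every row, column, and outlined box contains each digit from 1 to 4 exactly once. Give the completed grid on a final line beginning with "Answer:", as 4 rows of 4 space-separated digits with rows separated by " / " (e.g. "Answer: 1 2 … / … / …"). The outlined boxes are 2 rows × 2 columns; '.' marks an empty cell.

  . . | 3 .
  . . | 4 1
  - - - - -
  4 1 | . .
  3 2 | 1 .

Step 1. [r1c4∈{2}] r1c4's peers cover all but 2 ⇒ r1c4=2.
Step 2. [r2c2∈{3}] r2c2's peers cover all but 3 ⇒ r2c2=3.
Step 3. [r1c2∈{4}] nothing but 4 survives at r1c2. So r1c2=4.
Step 4. [r3c3∈{2}] nothing but 2 survives at r3c3, so r3c3=2.
Step 5. [r1c1∈{1}] only 1 remains possible at r1c1 ⇒ r1c1=1.
Step 6. [r3c4∈{3}] r3c4's peers cover all but 3 ⇒ r3c4=3.
Step 7. [r4c4∈{4}] nothing but 4 survives at r4c4. So r4c4=4.
Step 8. [r2c1∈{2}] nothing but 2 survives at r2c1, so r2c1=2.

Answer: 1 4 3 2 / 2 3 4 1 / 4 1 2 3 / 3 2 1 4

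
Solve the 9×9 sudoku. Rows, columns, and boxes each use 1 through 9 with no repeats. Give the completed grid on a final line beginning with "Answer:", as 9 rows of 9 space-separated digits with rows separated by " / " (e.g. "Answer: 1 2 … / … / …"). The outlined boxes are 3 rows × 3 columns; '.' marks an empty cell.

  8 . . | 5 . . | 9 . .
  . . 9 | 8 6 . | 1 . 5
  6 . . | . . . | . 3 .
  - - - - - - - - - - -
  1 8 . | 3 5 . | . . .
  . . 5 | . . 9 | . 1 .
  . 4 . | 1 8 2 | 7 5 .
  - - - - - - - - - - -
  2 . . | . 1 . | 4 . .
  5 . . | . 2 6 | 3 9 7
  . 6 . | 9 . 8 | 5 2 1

Step 1. [r2c2∈{2,3,7}] in row 2, 2 fits only at r2c2, so r2c2=2.
Step 2. [r1c9∈{2,4,6}] 2 has one home in row 1: r1c9. So r1c9=2.
Step 3. [r7c4∈{7}] r7c4's peers cover all but 7, so r7c4=7.
Step 4. [r1c8∈{4,6,7}] 6 has one home in row 1: r1c8. So r1c8=6.
Step 5. [r8c4∈{4}] only 4 remains possible at r8c4 ⇒ r8c4=4.
Step 6. [r7c9∈{6,8}] row 7 places 6 nowhere but r7c9. So r7c9=6.
Step 7. [r4c8∈{4}] r4c8 has the single candidate 4 ⇒ r4c8=4.
Step 8. [r4c6∈{7}] r4c6 is down to just 7 ⇒ r4c6=7.
Step 9. [r9c5∈{3}] r9c5 has the single candidate 3. So r9c5=3.
Step 10. [r3c9∈{4,8}] across col 9, 4 lands solely at r3c9. So r3c9=4.
Step 11. [r8c2∈{1}] r8c2 is down to just 1 ⇒ r8c2=1.
Step 12. [r5c7∈{2,6,8}] in row 5, 2 fits only at r5c7 ⇒ r5c7=2.
Step 13. [r6c3∈{3,6}] 6 has one home in row 6: r6c3. So r6c3=6.
Step 14. [r3c6∈{1}] only 1 remains possible at r3c6, so r3c6=1.
Step 15. [r3c3∈{7}] nothing but 7 survives at r3c3. So r3c3=7.
Step 16. [r1c2∈{3}] r1c2's peers cover all but 3. So r1c2=3.
Step 17. [r1c6∈{4}] r1c6 has the single candidate 4. So r1c6=4.
Step 18. [r9c1∈{4,7}] row 9 places 7 nowhere but r9c1. So r9c1=7.
Step 19. [r6c1∈{3,9}] r6c1 is the only open cell in col 1 admitting 9. So r6c1=9.
Step 20. [r8c3∈{8}] r8c3 has the single candidate 8 ⇒ r8c3=8.
Step 21. [r5c9∈{3,8}] across row 5, 8 lands solely at r5c9, so r5c9=8.
Step 22. [r9c3∈{4}] nothing but 4 survives at r9c3. So r9c3=4.
Step 23. [r1c5∈{7}] only 7 remains possible at r1c5. So r1c5=7.
Step 24. [r5c1∈{3}] r5c1 has the single candidate 3, so r5c1=3.
Step 25. [r7c3∈{3}] r7c3 has the single candidate 3, so r7c3=3.
Step 26. [r5c5∈{4}] r5c5 has the single candidate 4 ⇒ r5c5=4.
Step 27. [r1c3∈{1}] only 1 remains possible at r1c3, so r1c3=1.
Step 28. [r2c8∈{7}] r2c8 is down to just 7 ⇒ r2c8=7.
Step 29. [r3c2∈{5}] r3c2 is down to just 5. So r3c2=5.
Step 30. [r3c5∈{9}] r3c5 has the single candidate 9 ⇒ r3c5=9.
Step 31. [r5c2∈{7}] r5c2 is down to just 7 ⇒ r5c2=7.
Step 32. [r5c4∈{6}] only 6 remains possible at r5c4, so r5c4=6.
Step 33. [r2c6∈{3}] nothing but 3 survives at r2c6, so r2c6=3.
Step 34. [r2c1∈{4}] r2c1 is down to just 4. So r2c1=4.
Step 35. [r7c6∈{5}] only 5 remains possible at r7c6, so r7c6=5.
Step 36. [r7c8∈{8}] r7c8 is down to just 8, so r7c8=8.
Step 37. [r7c2∈{9}] r7c2 is down to just 9, so r7c2=9.
Step 38. [r3c4∈{2}] nothing but 2 survives at r3c4, so r3c4=2.
Step 39. [r6c9∈{3}] only 3 remains possible at r6c9, so r6c9=3.
Step 40. [r4c9∈{9}] only 9 remains possible at r4c9. So r4c9=9.
Step 41. [r4c7∈{6}] only 6 remains possible at r4c7 ⇒ r4c7=6.
Step 42. [r3c7∈{8}] nothing but 8 survives at r3c7 ⇒ r3c7=8.
Step 43. [r4c3∈{2}] only 2 remains possible at r4c3. So r4c3=2.

Answer: 8 3 1 5 7 4 9 6 2 / 4 2 9 8 6 3 1 7 5 / 6 5 7 2 9 1 8 3 4 / 1 8 2 3 5 7 6 4 9 / 3 7 5 6 4 9 2 1 8 / 9 4 6 1 8 2 7 5 3 / 2 9 3 7 1 5 4 8 6 / 5 1 8 4 2 6 3 9 7 / 7 6 4 9 3 8 5 2 1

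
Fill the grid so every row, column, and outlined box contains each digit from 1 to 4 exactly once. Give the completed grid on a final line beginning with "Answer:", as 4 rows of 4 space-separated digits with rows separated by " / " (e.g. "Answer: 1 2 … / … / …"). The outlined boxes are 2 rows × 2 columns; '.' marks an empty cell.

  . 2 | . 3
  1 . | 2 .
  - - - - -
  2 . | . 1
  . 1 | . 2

Step 1. [r4c1∈{3,4}] 3 has one home in col 1: r4c1 ⇒ r4c1=3.
Step 2. [r1c1∈{4}] nothing but 4 survives at r1c1. So r1c1=4.
Step 3. [r4c3∈{4}] only 4 remains possible at r4c3, so r4c3=4.
Step 4. [r2c2∈{3}] r2c2 has the single candidate 3. So r2c2=3.
Step 5. [r2c4∈{4}] r2c4 has the single candidate 4, so r2c4=4.
Step 6. [r3c2∈{4}] r3c2 has the single candidate 4, so r3c2=4.
Step 7. [r3c3∈{3}] r3c3's peers cover all but 3, so r3c3=3.
Step 8. [r1c3∈{1}] nothing but 1 survives at r1c3, so r1c3=1.

Answer: 4 2 1 3 / 1 3 2 4 / 2 4 3 1 / 3 1 4 2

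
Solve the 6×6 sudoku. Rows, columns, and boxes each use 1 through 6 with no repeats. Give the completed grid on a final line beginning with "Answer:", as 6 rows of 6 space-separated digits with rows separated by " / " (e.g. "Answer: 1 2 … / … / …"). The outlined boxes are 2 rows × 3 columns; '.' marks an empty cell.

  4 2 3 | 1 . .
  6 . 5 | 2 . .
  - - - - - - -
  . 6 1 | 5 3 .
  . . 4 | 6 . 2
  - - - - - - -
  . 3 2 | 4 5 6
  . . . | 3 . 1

Step 1. [r6c1∈{5}] r6c1 has the single candidate 5, so r6c1=5.
Step 2. [r2c5∈{4}] r2c5 has the single candidate 4. So r2c5=4.
Step 3. [r4c5∈{1}] r4c5 has the single candidate 1, so r4c5=1.
Step 4. [r4c1∈{3}] r4c1 has the single candidate 3, so r4c1=3.
Step 5. [r6c2∈{4}] r6c2 is down to just 4 ⇒ r6c2=4.
Step 6. [r5c1∈{1}] r5c1 is down to just 1 ⇒ r5c1=1.
Step 7. [r6c5∈{2}] r6c5 has the single candidate 2 ⇒ r6c5=2.
Step 8. [r2c2∈{1}] r2c2's peers cover all but 1, so r2c2=1.
Step 9. [r1c5∈{6}] only 6 remains possible at r1c5. So r1c5=6.
Step 10. [r3c1∈{2}] r3c1 has the single candidate 2, so r3c1=2.
Step 11. [r2c6∈{3}] r2c6's peers cover all but 3. So r2c6=3.
Step 12. [r6c3∈{6}] r6c3 has the single candidate 6 ⇒ r6c3=6.
Step 13. [r3c6∈{4}] r3c6 is down to just 4. So r3c6=4.
Step 14. [r1c6∈{5}] only 5 remains possible at r1c6. So r1c6=5.
Step 15. [r4c2∈{5}] r4c2 is down to just 5 ⇒ r4c2=5.

Answer: 4 2 3 1 6 5 / 6 1 5 2 4 3 / 2 6 1 5 3 4 / 3 5 4 6 1 2 / 1 3 2 4 5 6 / 5 4 6 3 2 1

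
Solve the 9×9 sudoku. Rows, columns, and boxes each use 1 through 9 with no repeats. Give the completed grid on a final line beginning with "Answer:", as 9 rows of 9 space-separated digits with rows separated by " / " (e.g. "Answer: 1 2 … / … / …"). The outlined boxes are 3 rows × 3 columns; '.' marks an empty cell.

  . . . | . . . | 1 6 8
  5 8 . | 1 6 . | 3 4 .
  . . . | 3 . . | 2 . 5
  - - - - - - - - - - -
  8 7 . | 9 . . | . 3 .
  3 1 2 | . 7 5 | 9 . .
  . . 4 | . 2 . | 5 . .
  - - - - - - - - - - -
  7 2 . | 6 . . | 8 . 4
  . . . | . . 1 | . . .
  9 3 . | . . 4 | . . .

Step 1. [r8c2∈{4,5,6}] 5 has one home in col 2: r8c2, so r8c2=5.
Step 2. [r6c1∈{6}] r6c1 is down to just 6. So r6c1=6.
Step 3. [r8c9∈{2,3,6,7,9}] r8c9 is the only open cell in col 9 admitting 3. So r8c9=3.
Step 4. [r6c4∈{8}] r6c4's peers cover all but 8 ⇒ r6c4=8.
Step 5. [r2c9∈{7,9}] in col 9, 9 fits only at r2c9 ⇒ r2c9=9.
Step 6. [r3c8∈{7}] nothing but 7 survives at r3c8. So r3c8=7.
Step 7. [r6c8∈{1}] r6c8's peers cover all but 1 ⇒ r6c8=1.
Step 8. [r9c9∈{1,2,6,7}] col 9 places 1 nowhere but r9c9 ⇒ r9c9=1.
Step 9. [r1c1∈{2,4}] r1c1 is the only open cell in col 1 admitting 2, so r1c1=2.
Step 10. [r7c5∈{3,5,9}] across col 5, 3 lands solely at r7c5 ⇒ r7c5=3.
Step 11. [r7c6∈{9}] r7c6 has the single candidate 9, so r7c6=9.
Step 12. [r8c5∈{8}] only 8 remains possible at r8c5. So r8c5=8.
Step 13. [r1c6∈{7}] nothing but 7 survives at r1c6 ⇒ r1c6=7.
Step 14. [r8c3∈{6}] r8c3's peers cover all but 6, so r8c3=6.
Step 15. [r9c5∈{5}] r9c5's peers cover all but 5. So r9c5=5.
Step 16. [r9c7∈{6,7}] across row 9, 6 lands solely at r9c7. So r9c7=6.
Step 17. [r9c4∈{2,7}] 7 has one home in row 9: r9c4, so r9c4=7.
Step 18. [r3c1∈{1,4}] r3c1 is the only open cell in col 1 admitting 1. So r3c1=1.
Step 19. [r3c3∈{9}] nothing but 9 survives at r3c3 ⇒ r3c3=9.
Step 20. [r3c5∈{4}] only 4 remains possible at r3c5 ⇒ r3c5=4.
Step 21. [r4c9∈{2,6}] 2 has one home in row 4: r4c9, so r4c9=2.
Step 22. [r9c8∈{2}] r9c8's peers cover all but 2. So r9c8=2.
Step 23. [r6c6∈{3}] only 3 remains possible at r6c6 ⇒ r6c6=3.
Step 24. [r3c6∈{8}] only 8 remains possible at r3c6 ⇒ r3c6=8.
Step 25. [r6c2∈{9}] r6c2 is down to just 9, so r6c2=9.
Step 26. [r8c1∈{4}] r8c1 has the single candidate 4 ⇒ r8c1=4.
Step 27. [r4c6∈{6}] nothing but 6 survives at r4c6. So r4c6=6.
Step 28. [r7c3∈{1}] nothing but 1 survives at r7c3. So r7c3=1.
Step 29. [r2c3∈{7}] r2c3 has the single candidate 7, so r2c3=7.
Step 30. [r2c6∈{2}] only 2 remains possible at r2c6 ⇒ r2c6=2.
Step 31. [r4c5∈{1}] r4c5's peers cover all but 1. So r4c5=1.
Step 32. [r4c7∈{4}] r4c7 is down to just 4. So r4c7=4.
Step 33. [r9c3∈{8}] only 8 remains possible at r9c3, so r9c3=8.
Step 34. [r1c4∈{5}] nothing but 5 survives at r1c4 ⇒ r1c4=5.
Step 35. [r4c3∈{5}] only 5 remains possible at r4c3. So r4c3=5.
Step 36. [r8c4∈{2}] r8c4 has the single candidate 2. So r8c4=2.
Step 37. [r1c5∈{9}] only 9 remains possible at r1c5. So r1c5=9.
Step 38. [r3c2∈{6}] r3c2's peers cover all but 6. So r3c2=6.
Step 39. [r8c8∈{9}] r8c8's peers cover all but 9, so r8c8=9.
Step 40. [r5c4∈{4}] nothing but 4 survives at r5c4, so r5c4=4.
Step 41. [r7c8∈{5}] r7c8's peers cover all but 5 ⇒ r7c8=5.
Step 42. [r1c3∈{3}] only 3 remains possible at r1c3, so r1c3=3.
Step 43. [r8c7∈{7}] nothing but 7 survives at r8c7, so r8c7=7.
Step 44. [r5c8∈{8}] r5c8 is down to just 8. So r5c8=8.
Step 45. [r6c9∈{7}] r6c9 is down to just 7. So r6c9=7.
Step 46. [r1c2∈{4}] r1c2's peers cover all but 4. So r1c2=4.
Step 47. [r5c9∈{6}] r5c9's peers cover all but 6. So r5c9=6.

Answer: 2 4 3 5 9 7 1 6 8 / 5 8 7 1 6 2 3 4 9 / 1 6 9 3 4 8 2 7 5 / 8 7 5 9 1 6 4 3 2 / 3 1 2 4 7 5 9 8 6 / 6 9 4 8 2 3 5 1 7 / 7 2 1 6 3 9 8 5 4 / 4 5 6 2 8 1 7 9 3 / 9 3 8 7 5 4 6 2 1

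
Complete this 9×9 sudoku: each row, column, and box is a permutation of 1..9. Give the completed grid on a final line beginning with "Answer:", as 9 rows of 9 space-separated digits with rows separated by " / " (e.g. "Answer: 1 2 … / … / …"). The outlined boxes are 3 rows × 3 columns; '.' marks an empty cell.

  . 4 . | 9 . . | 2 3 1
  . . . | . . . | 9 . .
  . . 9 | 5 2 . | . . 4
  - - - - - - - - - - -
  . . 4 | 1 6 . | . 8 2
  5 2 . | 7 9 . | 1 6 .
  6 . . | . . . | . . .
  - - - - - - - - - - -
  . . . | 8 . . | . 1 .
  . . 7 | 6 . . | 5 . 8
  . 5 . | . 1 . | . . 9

Step 1. [r5c6∈{3,4,8}] row 5 places 4 nowhere but r5c6. So r5c6=4.
Step 2. [r3c8∈{7}] only 7 remains possible at r3c8. So r3c8=7.
Step 3. [r5c3∈{3,8}] row 5 places 8 nowhere but r5c3. So r5c3=8.
Step 4. [r9c1∈{2,3,4,8}] in row 9, 8 fits only at r9c1 ⇒ r9c1=8.
Step 5. [r1c1∈{7}] r1c1 has the single candidate 7. So r1c1=7.
Step 6. [r1c5∈{8}] r1c5 has the single candidate 8 ⇒ r1c5=8.
Step 7. [r2c2∈{1,3,6,8}] 8 has one home in row 2: r2c2, so r2c2=8.
Step 8. [r5c9∈{3}] r5c9 has the single candidate 3 ⇒ r5c9=3.
Step 9. [r4c7∈{7}] nothing but 7 survives at r4c7. So r4c7=7.
Step 10. [r9c6∈{2,3,7}] in row 9, 7 fits only at r9c6, so r9c6=7.
Step 11. [r6c9∈{5}] r6c9 has the single candidate 5, so r6c9=5.
Step 12. [r6c5∈{3}] nothing but 3 survives at r6c5 ⇒ r6c5=3.
Step 13. [r8c5∈{4}] nothing but 4 survives at r8c5 ⇒ r8c5=4.
Step 14. [r7c1∈{2,3,4,9}] in col 1, 4 fits only at r7c1. So r7c1=4.
Step 15. [r2c9∈{6}] r2c9 is down to just 6, so r2c9=6.
Step 16. [r8c8∈{2}] r8c8's peers cover all but 2. So r8c8=2.
Step 17. [r2c1∈{1,2,3}] r2c1 is the only open cell in col 1 admitting 2, so r2c1=2.
Step 18. [r1c6∈{6}] r1c6 has the single candidate 6 ⇒ r1c6=6.
Step 19. [r3c2∈{1,3,6}] in row 3, 6 fits only at r3c2 ⇒ r3c2=6.
Step 20. [r6c3∈{1}] r6c3 has the single candidate 1, so r6c3=1.
Step 21. [r8c2∈{1,3,9}] across col 2, 1 lands solely at r8c2, so r8c2=1.
Step 22. [r9c8∈{4}] r9c8 is down to just 4. So r9c8=4.
Step 23. [r3c1∈{1,3}] 1 has one home in col 1: r3c1. So r3c1=1.
Step 24. [r2c3∈{3,5}] across box 1, 3 lands solely at r2c3. So r2c3=3.
Step 25. [r9c4∈{2,3}] in col 4, 3 fits only at r9c4. So r9c4=3.
Step 26. [r7c6∈{2,5,9}] box 8 places 2 nowhere but r7c6, so r7c6=2.
Step 27. [r7c2∈{3,9}] in row 7, 9 fits only at r7c2, so r7c2=9.
Step 28. [r7c3∈{6}] r7c3 is down to just 6 ⇒ r7c3=6.
Step 29. [r4c2∈{3}] r4c2 is down to just 3, so r4c2=3.
Step 30. [r9c3∈{2}] r9c3 has the single candidate 2, so r9c3=2.
Step 31. [r6c7∈{4}] r6c7's peers cover all but 4, so r6c7=4.
Step 32. [r7c5∈{5}] only 5 remains possible at r7c5. So r7c5=5.
Step 33. [r2c4∈{4}] r2c4 is down to just 4, so r2c4=4.
Step 34. [r2c5∈{7}] nothing but 7 survives at r2c5. So r2c5=7.
Step 35. [r6c4∈{2}] nothing but 2 survives at r6c4 ⇒ r6c4=2.
Step 36. [r2c8∈{5}] r2c8 is down to just 5, so r2c8=5.
Step 37. [r2c6∈{1}] r2c6's peers cover all but 1 ⇒ r2c6=1.
Step 38. [r3c7∈{8}] nothing but 8 survives at r3c7. So r3c7=8.
Step 39. [r9c7∈{6}] only 6 remains possible at r9c7, so r9c7=6.
Step 40. [r8c6∈{9}] r8c6 has the single candidate 9. So r8c6=9.
Step 41. [r4c1∈{9}] nothing but 9 survives at r4c1 ⇒ r4c1=9.
Step 42. [r3c6∈{3}] r3c6 is down to just 3 ⇒ r3c6=3.
Step 43. [r4c6∈{5}] r4c6's peers cover all but 5, so r4c6=5.
Step 44. [r6c8∈{9}] r6c8 is down to just 9. So r6c8=9.
Step 45. [r1c3∈{5}] r1c3 is down to just 5. So r1c3=5.
Step 46. [r6c6∈{8}] nothing but 8 survives at r6c6, so r6c6=8.
Step 47. [r7c7∈{3}] r7c7 has the single candidate 3, so r7c7=3.
Step 48. [r6c2∈{7}] only 7 remains possible at r6c2. So r6c2=7.
Step 49. [r7c9∈{7}] r7c9's peers cover all but 7 ⇒ r7c9=7.
Step 50. [r8c1∈{3}] only 3 remains possible at r8c1 ⇒ r8c1=3.

Answer: 7 4 5 9 8 6 2 3 1 / 2 8 3 4 7 1 9 5 6 / 1 6 9 5 2 3 8 7 4 / 9 3 4 1 6 5 7 8 2 / 5 2 8 7 9 4 1 6 3 / 6 7 1 2 3 8 4 9 5 / 4 9 6 8 5 2 3 1 7 / 3 1 7 6 4 9 5 2 8 / 8 5 2 3 1 7 6 4 9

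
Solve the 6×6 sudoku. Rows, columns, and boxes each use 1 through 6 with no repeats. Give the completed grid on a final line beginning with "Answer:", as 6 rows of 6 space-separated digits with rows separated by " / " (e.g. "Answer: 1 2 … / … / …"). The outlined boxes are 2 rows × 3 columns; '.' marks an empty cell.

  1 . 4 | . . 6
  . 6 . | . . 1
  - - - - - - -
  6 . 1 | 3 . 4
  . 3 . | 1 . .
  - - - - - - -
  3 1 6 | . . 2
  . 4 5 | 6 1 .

Step 1. [r4c3∈{2}] nothing but 2 survives at r4c3, so r4c3=2.
Step 2. [r1c2∈{2,5}] col 2 places 2 nowhere but r1c2, so r1c2=2.
Step 3. [r1c4∈{5}] r1c4's peers cover all but 5, so r1c4=5.
Step 4. [r4c6∈{5}] r4c6's peers cover all but 5, so r4c6=5.
Step 5. [r5c4∈{4}] r5c4 has the single candidate 4 ⇒ r5c4=4.
Step 6. [r2c5∈{2,3,4}] in row 2, 4 fits only at r2c5. So r2c5=4.
Step 7. [r2c4∈{2}] r2c4 has the single candidate 2. So r2c4=2.
Step 8. [r3c2∈{5}] r3c2's peers cover all but 5, so r3c2=5.
Step 9. [r4c5∈{6}] only 6 remains possible at r4c5. So r4c5=6.
Step 10. [r2c3∈{3}] r2c3's peers cover all but 3 ⇒ r2c3=3.
Step 11. [r1c5∈{3}] r1c5 is down to just 3, so r1c5=3.
Step 12. [r6c6∈{3}] r6c6 is down to just 3 ⇒ r6c6=3.
Step 13. [r3c5∈{2}] only 2 remains possible at r3c5, so r3c5=2.
Step 14. [r6c1∈{2}] only 2 remains possible at r6c1, so r6c1=2.
Step 15. [r4c1∈{4}] r4c1 is down to just 4. So r4c1=4.
Step 16. [r5c5∈{5}] nothing but 5 survives at r5c5. So r5c5=5.
Step 17. [r2c1∈{5}] nothing but 5 survives at r2c1, so r2c1=5.

Answer: 1 2 4 5 3 6 / 5 6 3 2 4 1 / 6 5 1 3 2 4 / 4 3 2 1 6 5 / 3 1 6 4 5 2 / 2 4 5 6 1 3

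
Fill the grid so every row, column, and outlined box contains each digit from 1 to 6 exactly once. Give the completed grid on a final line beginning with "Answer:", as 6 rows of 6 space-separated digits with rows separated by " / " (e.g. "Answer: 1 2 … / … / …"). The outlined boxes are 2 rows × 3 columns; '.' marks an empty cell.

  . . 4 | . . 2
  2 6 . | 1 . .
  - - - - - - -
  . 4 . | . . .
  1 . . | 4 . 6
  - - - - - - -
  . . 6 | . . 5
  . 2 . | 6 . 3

Step 1. [r6c3∈{1,5}] in col 3, 1 fits only at r6c3 ⇒ r6c3=1.
Step 2. [r5c2∈{3}] only 3 remains possible at r5c2, so r5c2=3.
Step 3. [r4c2∈{5}] r4c2's peers cover all but 5 ⇒ r4c2=5.
Step 4. [r5c5∈{1,2,4}] in row 5, 1 fits only at r5c5. So r5c5=1.
Step 5. [r2c3∈{3,5}] across col 3, 5 lands solely at r2c3. So r2c3=5.
Step 6. [r2c5∈{3,4}] r2c5 is the only open cell in row 2 admitting 3. So r2c5=3.
Step 7. [r3c4∈{2,3,5}] across col 4, 3 lands solely at r3c4 ⇒ r3c4=3.
Step 8. [r4c5∈{2}] nothing but 2 survives at r4c5, so r4c5=2.
Step 9. [r1c5∈{5,6}] across row 1, 6 lands solely at r1c5, so r1c5=6.
Step 10. [r6c5∈{4}] only 4 remains possible at r6c5. So r6c5=4.
Step 11. [r1c2∈{1}] nothing but 1 survives at r1c2 ⇒ r1c2=1.
Step 12. [r2c6∈{4}] nothing but 4 survives at r2c6. So r2c6=4.
Step 13. [r1c4∈{5}] r1c4 is down to just 5. So r1c4=5.
Step 14. [r4c3∈{3}] r4c3 is down to just 3, so r4c3=3.
Step 15. [r3c6∈{1}] only 1 remains possible at r3c6. So r3c6=1.
Step 16. [r5c4∈{2}] only 2 remains possible at r5c4. So r5c4=2.
Step 17. [r3c3∈{2}] r3c3's peers cover all but 2. So r3c3=2.
Step 18. [r3c1∈{6}] only 6 remains possible at r3c1, so r3c1=6.
Step 19. [r3c5∈{5}] r3c5 has the single candidate 5. So r3c5=5.
Step 20. [r5c1∈{4}] r5c1's peers cover all but 4, so r5c1=4.
Step 21. [r6c1∈{5}] r6c1 has the single candidate 5 ⇒ r6c1=5.
Step 22. [r1c1∈{3}] nothing but 3 survives at r1c1. So r1c1=3.

Answer: 3 1 4 5 6 2 / 2 6 5 1 3 4 / 6 4 2 3 5 1 / 1 5 3 4 2 6 / 4 3 6 2 1 5 / 5 2 1 6 4 3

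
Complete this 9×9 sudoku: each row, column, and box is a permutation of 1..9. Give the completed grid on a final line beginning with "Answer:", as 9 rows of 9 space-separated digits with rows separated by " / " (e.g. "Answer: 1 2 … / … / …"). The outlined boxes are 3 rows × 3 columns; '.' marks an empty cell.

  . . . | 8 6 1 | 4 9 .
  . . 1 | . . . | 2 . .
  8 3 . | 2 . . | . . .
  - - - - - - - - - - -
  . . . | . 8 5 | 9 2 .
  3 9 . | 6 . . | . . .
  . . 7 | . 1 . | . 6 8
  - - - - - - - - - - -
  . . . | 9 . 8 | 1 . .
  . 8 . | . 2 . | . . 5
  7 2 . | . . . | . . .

Step 1. [r1c9∈{3,7}] 3 has one home in row 1: r1c9. So r1c9=3.
Step 2. [r4c4∈{3,4,7}] in row 4, 3 fits only at r4c4. So r4c4=3.
Step 3. [r6c4∈{4}] only 4 remains possible at r6c4, so r6c4=4.
Step 4. [r4c9∈{1,4,7}] across row 4, 7 lands solely at r4c9. So r4c9=7.
Step 5. [r6c2∈{5}] nothing but 5 survives at r6c2 ⇒ r6c2=5.
Step 6. [r2c9∈{6}] r2c9 is down to just 6. So r2c9=6.
Step 7. [r3c3∈{4,5,6,9}] across row 3, 6 lands solely at r3c3 ⇒ r3c3=6.
Step 8. [r4c3∈{4}] only 4 remains possible at r4c3. So r4c3=4.
Step 9. [r2c1∈{4,5,9}] across box 1, 9 lands solely at r2c1 ⇒ r2c1=9.
Step 10. [r5c5∈{7}] nothing but 7 survives at r5c5. So r5c5=7.
Step 11. [r7c8∈{3,4,7}] r7c8 is the only open cell in row 7 admitting 7. So r7c8=7.
Step 12. [r8c1∈{1,4,6}] box 7 places 1 nowhere but r8c1 ⇒ r8c1=1.
Step 13. [r7c1∈{4,5,6}] r7c1 is the only open cell in col 1 admitting 4 ⇒ r7c1=4.
Step 14. [r2c2∈{4,7}] 4 has one home in col 2: r2c2, so r2c2=4.
Step 15. [r6c1∈{2}] r6c1 is down to just 2 ⇒ r6c1=2.
Step 16. [r9c7∈{3,6,8}] 8 has one home in col 7: r9c7 ⇒ r9c7=8.
Step 17. [r3c5∈{4,5,9}] across col 5, 9 lands solely at r3c5. So r3c5=9.
Step 18. [r9c5∈{3,4,5}] in col 5, 4 fits only at r9c5 ⇒ r9c5=4.
Step 19. [r9c8∈{3}] r9c8 is down to just 3. So r9c8=3.
Step 20. [r3c9∈{1}] r3c9's peers cover all but 1, so r3c9=1.
Step 21. [r3c8∈{5}] r3c8 is down to just 5, so r3c8=5.
Step 22. [r8c3∈{3,9}] row 8 places 9 nowhere but r8c3 ⇒ r8c3=9.
Step 23. [r8c6∈{3,6,7}] across row 8, 3 lands solely at r8c6 ⇒ r8c6=3.
Step 24. [r9c3∈{5}] r9c3 has the single candidate 5. So r9c3=5.
Step 25. [r2c6∈{7}] nothing but 7 survives at r2c6 ⇒ r2c6=7.
Step 26. [r8c8∈{4}] only 4 remains possible at r8c8, so r8c8=4.
Step 27. [r4c2∈{1,6}] r4c2 is the only open cell in row 4 admitting 1. So r4c2=1.
Step 28. [r2c4∈{5}] r2c4's peers cover all but 5, so r2c4=5.
Step 29. [r8c7∈{6}] r8c7 is down to just 6 ⇒ r8c7=6.
Step 30. [r9c6∈{6}] only 6 remains possible at r9c6. So r9c6=6.
Step 31. [r8c4∈{7}] r8c4's peers cover all but 7 ⇒ r8c4=7.
Step 32. [r7c5∈{5}] nothing but 5 survives at r7c5, so r7c5=5.
Step 33. [r4c1∈{6}] nothing but 6 survives at r4c1, so r4c1=6.
Step 34. [r1c3∈{2}] only 2 remains possible at r1c3, so r1c3=2.
Step 35. [r3c6∈{4}] r3c6's peers cover all but 4, so r3c6=4.
Step 36. [r3c7∈{7}] nothing but 7 survives at r3c7, so r3c7=7.
Step 37. [r6c6∈{9}] r6c6 has the single candidate 9, so r6c6=9.
Step 38. [r5c9∈{4}] only 4 remains possible at r5c9, so r5c9=4.
Step 39. [r2c5∈{3}] only 3 remains possible at r2c5. So r2c5=3.
Step 40. [r9c9∈{9}] r9c9 has the single candidate 9 ⇒ r9c9=9.
Step 41. [r7c9∈{2}] r7c9 is down to just 2. So r7c9=2.
Step 42. [r1c2∈{7}] only 7 remains possible at r1c2 ⇒ r1c2=7.
Step 43. [r7c2∈{6}] r7c2's peers cover all but 6, so r7c2=6.
Step 44. [r6c7∈{3}] r6c7 is down to just 3 ⇒ r6c7=3.
Step 45. [r5c3∈{8}] r5c3's peers cover all but 8, so r5c3=8.
Step 46. [r5c6∈{2}] r5c6 is down to just 2. So r5c6=2.
Step 47. [r9c4∈{1}] r9c4 has the single candidate 1. So r9c4=1.
Step 48. [r2c8∈{8}] r2c8 is down to just 8 ⇒ r2c8=8.
Step 49. [r1c1∈{5}] r1c1 is down to just 5 ⇒ r1c1=5.
Step 50. [r5c8∈{1}] r5c8 is down to just 1 ⇒ r5c8=1.
Step 51. [r5c7∈{5}] r5c7's peers cover all but 5. So r5c7=5.
Step 52. [r7c3∈{3}] r7c3 has the single candidate 3. So r7c3=3.

Answer: 5 7 2 8 6 1 4 9 3 / 9 4 1 5 3 7 2 8 6 / 8 3 6 2 9 4 7 5 1 / 6 1 4 3 8 5 9 2 7 / 3 9 8 6 7 2 5 1 4 / 2 5 7 4 1 9 3 6 8 / 4 6 3 9 5 8 1 7 2 / 1 8 9 7 2 3 6 4 5 / 7 2 5 1 4 6 8 3 9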